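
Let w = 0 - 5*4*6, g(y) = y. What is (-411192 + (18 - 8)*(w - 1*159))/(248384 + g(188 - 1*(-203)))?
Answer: -137994/82925 ≈ -1.6641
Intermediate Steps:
w = -120 (w = 0 - 20*6 = 0 - 120 = -120)
(-411192 + (18 - 8)*(w - 1*159))/(248384 + g(188 - 1*(-203))) = (-411192 + (18 - 8)*(-120 - 1*159))/(248384 + (188 - 1*(-203))) = (-411192 + 10*(-120 - 159))/(248384 + (188 + 203)) = (-411192 + 10*(-279))/(248384 + 391) = (-411192 - 2790)/248775 = -413982*1/248775 = -137994/82925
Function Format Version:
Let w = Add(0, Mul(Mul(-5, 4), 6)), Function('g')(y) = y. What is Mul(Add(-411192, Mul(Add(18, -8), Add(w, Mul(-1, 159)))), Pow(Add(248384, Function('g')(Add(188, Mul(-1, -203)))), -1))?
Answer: Rational(-137994, 82925) ≈ -1.6641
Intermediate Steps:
w = -120 (w = Add(0, Mul(-20, 6)) = Add(0, -120) = -120)
Mul(Add(-411192, Mul(Add(18, -8), Add(w, Mul(-1, 159)))), Pow(Add(248384, Function('g')(Add(188, Mul(-1, -203)))), -1)) = Mul(Add(-411192, Mul(Add(18, -8), Add(-120, Mul(-1, 159)))), Pow(Add(248384, Add(188, Mul(-1, -203))), -1)) = Mul(Add(-411192, Mul(10, Add(-120, -159))), Pow(Add(248384, Add(188, 203)), -1)) = Mul(Add(-411192, Mul(10, -279)), Pow(Add(248384, 391), -1)) = Mul(Add(-411192, -2790), Pow(248775, -1)) = Mul(-413982, Rational(1, 248775)) = Rational(-137994, 82925)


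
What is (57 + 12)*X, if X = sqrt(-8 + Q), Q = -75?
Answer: 69*I*sqrt(83) ≈ 628.62*I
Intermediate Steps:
X = I*sqrt(83) (X = sqrt(-8 - 75) = sqrt(-83) = I*sqrt(83) ≈ 9.1104*I)
(57 + 12)*X = (57 + 12)*(I*sqrt(83)) = 69*(I*sqrt(83)) = 69*I*sqrt(83)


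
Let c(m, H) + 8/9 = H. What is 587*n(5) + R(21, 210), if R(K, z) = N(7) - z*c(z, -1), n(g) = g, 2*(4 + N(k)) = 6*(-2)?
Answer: 9965/3 ≈ 3321.7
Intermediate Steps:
N(k) = -10 (N(k) = -4 + (6*(-2))/2 = -4 + (½)*(-12) = -4 - 6 = -10)
c(m, H) = -8/9 + H
R(K, z) = -10 + 17*z/9 (R(K, z) = -10 - z*(-8/9 - 1) = -10 - z*(-17)/9 = -10 - (-17)*z/9 = -10 + 17*z/9)
587*n(5) + R(21, 210) = 587*5 + (-10 + (17/9)*210) = 2935 + (-10 + 1190/3) = 2935 + 1160/3 = 9965/3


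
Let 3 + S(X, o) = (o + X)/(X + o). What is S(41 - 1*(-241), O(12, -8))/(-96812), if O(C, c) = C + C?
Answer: 1/48406 ≈ 2.0659e-5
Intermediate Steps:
O(C, c) = 2*C
S(X, o) = -2 (S(X, o) = -3 + (o + X)/(X + o) = -3 + (X + o)/(X + o) = -3 + 1 = -2)
S(41 - 1*(-241), O(12, -8))/(-96812) = -2/(-96812) = -2*(-1/96812) = 1/48406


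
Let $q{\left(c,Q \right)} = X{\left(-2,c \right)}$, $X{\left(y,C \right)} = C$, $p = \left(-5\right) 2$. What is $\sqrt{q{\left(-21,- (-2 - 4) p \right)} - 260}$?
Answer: $i \sqrt{281} \approx 16.763 i$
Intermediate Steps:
$p = -10$
$q{\left(c,Q \right)} = c$
$\sqrt{q{\left(-21,- (-2 - 4) p \right)} - 260} = \sqrt{-21 - 260} = \sqrt{-281} = i \sqrt{281}$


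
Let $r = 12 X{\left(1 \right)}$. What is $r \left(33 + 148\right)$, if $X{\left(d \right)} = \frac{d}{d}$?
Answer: $2172$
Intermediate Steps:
$X{\left(d \right)} = 1$
$r = 12$ ($r = 12 \cdot 1 = 12$)
$r \left(33 + 148\right) = 12 \left(33 + 148\right) = 12 \cdot 181 = 2172$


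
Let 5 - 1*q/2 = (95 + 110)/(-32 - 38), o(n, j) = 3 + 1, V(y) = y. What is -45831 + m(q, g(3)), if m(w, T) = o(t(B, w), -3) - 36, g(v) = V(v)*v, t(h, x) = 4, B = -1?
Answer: -45863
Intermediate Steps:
o(n, j) = 4
g(v) = v² (g(v) = v*v = v²)
q = 111/7 (q = 10 - 2*(95 + 110)/(-32 - 38) = 10 - 410/(-70) = 10 - 410*(-1)/70 = 10 - 2*(-41/14) = 10 + 41/7 = 111/7 ≈ 15.857)
m(w, T) = -32 (m(w, T) = 4 - 36 = -32)
-45831 + m(q, g(3)) = -45831 - 32 = -45863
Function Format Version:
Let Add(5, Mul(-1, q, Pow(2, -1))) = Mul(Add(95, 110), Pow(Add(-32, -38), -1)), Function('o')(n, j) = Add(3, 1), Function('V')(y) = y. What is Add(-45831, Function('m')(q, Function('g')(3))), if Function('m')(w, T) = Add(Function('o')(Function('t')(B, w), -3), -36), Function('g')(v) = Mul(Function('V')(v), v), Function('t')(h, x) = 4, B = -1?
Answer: -45863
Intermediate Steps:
Function('o')(n, j) = 4
Function('g')(v) = Pow(v, 2) (Function('g')(v) = Mul(v, v) = Pow(v, 2))
q = Rational(111, 7) (q = Add(10, Mul(-2, Mul(Add(95, 110), Pow(Add(-32, -38), -1)))) = Add(10, Mul(-2, Mul(205, Pow(-70, -1)))) = Add(10, Mul(-2, Mul(205, Rational(-1, 70)))) = Add(10, Mul(-2, Rational(-41, 14))) = Add(10, Rational(41, 7)) = Rational(111, 7) ≈ 15.857)
Function('m')(w, T) = -32 (Function('m')(w, T) = Add(4, -36) = -32)
Add(-45831, Function('m')(q, Function('g')(3))) = Add(-45831, -32) = -45863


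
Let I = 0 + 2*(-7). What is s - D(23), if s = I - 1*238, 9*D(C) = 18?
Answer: -254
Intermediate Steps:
I = -14 (I = 0 - 14 = -14)
D(C) = 2 (D(C) = (⅑)*18 = 2)
s = -252 (s = -14 - 1*238 = -14 - 238 = -252)
s - D(23) = -252 - 1*2 = -252 - 2 = -254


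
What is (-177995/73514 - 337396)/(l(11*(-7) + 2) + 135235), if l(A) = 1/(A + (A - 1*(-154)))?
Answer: -49607015078/19883368337 ≈ -2.4949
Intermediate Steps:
l(A) = 1/(154 + 2*A) (l(A) = 1/(A + (A + 154)) = 1/(A + (154 + A)) = 1/(154 + 2*A))
(-177995/73514 - 337396)/(l(11*(-7) + 2) + 135235) = (-177995/73514 - 337396)/(1/(2*(77 + (11*(-7) + 2))) + 135235) = (-177995*1/73514 - 337396)/(1/(2*(77 + (-77 + 2))) + 135235) = (-177995/73514 - 337396)/(1/(2*(77 - 75)) + 135235) = -24803507539/(73514*((½)/2 + 135235)) = -24803507539/(73514*((½)*(½) + 135235)) = -24803507539/(73514*(¼ + 135235)) = -24803507539/(73514*540941/4) = -24803507539/73514*4/540941 = -49607015078/19883368337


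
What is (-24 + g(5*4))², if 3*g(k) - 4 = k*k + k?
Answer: 123904/9 ≈ 13767.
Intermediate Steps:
g(k) = 4/3 + k/3 + k²/3 (g(k) = 4/3 + (k*k + k)/3 = 4/3 + (k² + k)/3 = 4/3 + (k + k²)/3 = 4/3 + (k/3 + k²/3) = 4/3 + k/3 + k²/3)
(-24 + g(5*4))² = (-24 + (4/3 + (5*4)/3 + (5*4)²/3))² = (-24 + (4/3 + (⅓)*20 + (⅓)*20²))² = (-24 + (4/3 + 20/3 + (⅓)*400))² = (-24 + (4/3 + 20/3 + 400/3))² = (-24 + 424/3)² = (352/3)² = 123904/9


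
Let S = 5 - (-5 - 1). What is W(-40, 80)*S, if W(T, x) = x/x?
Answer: 11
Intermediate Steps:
W(T, x) = 1
S = 11 (S = 5 - 1*(-6) = 5 + 6 = 11)
W(-40, 80)*S = 1*11 = 11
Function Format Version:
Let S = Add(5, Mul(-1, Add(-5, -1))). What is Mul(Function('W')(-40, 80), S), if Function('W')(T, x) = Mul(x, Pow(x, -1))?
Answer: 11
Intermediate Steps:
Function('W')(T, x) = 1
S = 11 (S = Add(5, Mul(-1, -6)) = Add(5, 6) = 11)
Mul(Function('W')(-40, 80), S) = Mul(1, 11) = 11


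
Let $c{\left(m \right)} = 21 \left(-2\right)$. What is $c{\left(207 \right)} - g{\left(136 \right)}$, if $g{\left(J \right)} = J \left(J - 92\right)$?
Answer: $-6026$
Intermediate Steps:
$g{\left(J \right)} = J \left(-92 + J\right)$
$c{\left(m \right)} = -42$
$c{\left(207 \right)} - g{\left(136 \right)} = -42 - 136 \left(-92 + 136\right) = -42 - 136 \cdot 44 = -42 - 5984 = -6026$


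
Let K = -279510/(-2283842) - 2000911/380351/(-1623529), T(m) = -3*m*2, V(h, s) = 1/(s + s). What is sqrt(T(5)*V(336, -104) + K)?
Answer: 113*sqrt(438593951539173413467049639606)/144931736303494556 ≈ 0.51635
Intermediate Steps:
V(h, s) = 1/(2*s)
T(m) = -6*m
K = 7845683430188516/64104421826545669 (K = -279510*(-1/2283842) - 2000911*1/380351*(-1/1623529) = 12705/103811 - 2000911/380351*(-1/1623529) = 12705/103811 + 2000911/617510878679 = 7845683430188516/64104421826545669 ≈ 0.12239)
sqrt(T(5)*V(336, -104) + K) = sqrt((-6*5)*((1/2)/(-104)) + 7845683430188516/64104421826545669) = sqrt(-15*(-1)/104 + 7845683430188516/64104421826545669) = sqrt(-30*(-1/208) + 7845683430188516/64104421826545669) = sqrt(15/104 + 7845683430188516/64104421826545669) = sqrt(1777517404137790699/6666859869960749576) = 113*sqrt(438593951539173413467049639606)/144931736303494556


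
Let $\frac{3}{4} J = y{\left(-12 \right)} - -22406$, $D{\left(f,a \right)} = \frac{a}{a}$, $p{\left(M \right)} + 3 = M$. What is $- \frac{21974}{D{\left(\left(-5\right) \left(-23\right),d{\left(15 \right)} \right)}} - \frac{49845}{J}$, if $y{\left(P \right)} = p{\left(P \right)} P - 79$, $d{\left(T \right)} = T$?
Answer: $- \frac{1978424807}{90028} \approx -21976.0$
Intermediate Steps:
$p{\left(M \right)} = -3 + M$
$D{\left(f,a \right)} = 1$
$y{\left(P \right)} = -79 + P \left(-3 + P\right)$ ($y{\left(P \right)} = \left(-3 + P\right) P - 79 = P \left(-3 + P\right) - 79 = -79 + P \left(-3 + P\right)$)
$J = \frac{90028}{3}$ ($J = \frac{4 \left(\left(-79 - 12 \left(-3 - 12\right)\right) - -22406\right)}{3} = \frac{4 \left(\left(-79 - -180\right) + 22406\right)}{3} = \frac{4 \left(\left(-79 + 180\right) + 22406\right)}{3} = \frac{4 \left(101 + 22406\right)}{3} = \frac{4}{3} \cdot 22507 = \frac{90028}{3} \approx 30009.0$)
$- \frac{21974}{D{\left(\left(-5\right) \left(-23\right),d{\left(15 \right)} \right)}} - \frac{49845}{J} = - \frac{21974}{1} - \frac{49845}{\frac{90028}{3}} = \left(-21974\right) 1 - \frac{149535}{90028} = -21974 - \frac{149535}{90028} = - \frac{1978424807}{90028}$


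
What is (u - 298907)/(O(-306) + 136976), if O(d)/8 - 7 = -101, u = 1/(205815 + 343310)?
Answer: -9118739243/4155778000 ≈ -2.1942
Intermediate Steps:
u = 1/549125 ≈ 1.8211e-6
O(d) = -752 (O(d) = 56 + 8*(-101) = 56 - 808 = -752)
(u - 298907)/(O(-306) + 136976) = (1/549125 - 298907)/(-752 + 136976) = -164137306374/549125/136224 = -164137306374/549125*1/136224 = -9118739243/4155778000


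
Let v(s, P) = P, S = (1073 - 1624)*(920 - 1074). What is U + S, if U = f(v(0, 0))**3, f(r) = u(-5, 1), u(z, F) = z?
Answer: 84729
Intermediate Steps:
S = 84854 (S = -551*(-154) = 84854)
f(r) = -5
U = -125 (U = (-5)**3 = -125)
U + S = -125 + 84854 = 84729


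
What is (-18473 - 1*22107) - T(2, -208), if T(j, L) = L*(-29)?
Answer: -46612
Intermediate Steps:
T(j, L) = -29*L
(-18473 - 1*22107) - T(2, -208) = (-18473 - 1*22107) - (-29)*(-208) = (-18473 - 22107) - 1*6032 = -40580 - 6032 = -46612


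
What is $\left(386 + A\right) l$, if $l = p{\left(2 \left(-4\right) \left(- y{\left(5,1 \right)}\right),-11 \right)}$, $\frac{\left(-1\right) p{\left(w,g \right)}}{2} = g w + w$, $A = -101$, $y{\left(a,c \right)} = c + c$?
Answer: $91200$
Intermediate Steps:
$y{\left(a,c \right)} = 2 c$
$p{\left(w,g \right)} = - 2 w - 2 g w$ ($p{\left(w,g \right)} = - 2 \left(g w + w\right) = - 2 \left(w + g w\right) = - 2 w - 2 g w$)
$l = 320$ ($l = - 2 \cdot 2 \left(-4\right) \left(- 2 \cdot 1\right) \left(1 - 11\right) = \left(-2\right) \left(- 8 \left(\left(-1\right) 2\right)\right) \left(-10\right) = \left(-2\right) \left(\left(-8\right) \left(-2\right)\right) \left(-10\right) = \left(-2\right) 16 \left(-10\right) = 320$)
$\left(386 + A\right) l = \left(386 - 101\right) 320 = 285 \cdot 320 = 91200$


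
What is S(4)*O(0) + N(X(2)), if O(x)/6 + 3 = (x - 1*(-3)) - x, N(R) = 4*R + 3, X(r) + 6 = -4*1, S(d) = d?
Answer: -37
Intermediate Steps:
X(r) = -10 (X(r) = -6 - 4*1 = -6 - 4 = -10)
N(R) = 3 + 4*R
O(x) = 0 (O(x) = -18 + 6*((x - 1*(-3)) - x) = -18 + 6*((x + 3) - x) = -18 + 6*((3 + x) - x) = -18 + 6*3 = -18 + 18 = 0)
S(4)*O(0) + N(X(2)) = 4*0 + (3 + 4*(-10)) = 0 + (3 - 40) = 0 - 37 = -37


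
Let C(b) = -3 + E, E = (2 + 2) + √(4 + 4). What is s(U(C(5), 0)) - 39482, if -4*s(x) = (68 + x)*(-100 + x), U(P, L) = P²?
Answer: -150953/4 + 14*√2 ≈ -37718.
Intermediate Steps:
E = 4 + 2*√2 (E = 4 + √8 = 4 + 2*√2 ≈ 6.8284)
C(b) = 1 + 2*√2 (C(b) = -3 + (4 + 2*√2) = 1 + 2*√2)
s(x) = -(-100 + x)*(68 + x)/4 (s(x) = -(68 + x)*(-100 + x)/4 = -(-100 + x)*(68 + x)/4)
s(U(C(5), 0)) - 39482 = (1700 + 8*(1 + 2*√2)² - (1 + 2*√2)⁴/4) - 39482 = -37782 + 8*(1 + 2*√2)² - (1 + 2*√2)⁴/4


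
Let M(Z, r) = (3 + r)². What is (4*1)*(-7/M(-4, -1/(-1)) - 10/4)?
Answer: -47/4 ≈ -11.750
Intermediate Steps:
(4*1)*(-7/M(-4, -1/(-1)) - 10/4) = (4*1)*(-7/(3 - 1/(-1))² - 10/4) = 4*(-7/(3 - 1*(-1))² - 10*¼) = 4*(-7/(3 + 1)² - 5/2) = 4*(-7/(4²) - 5/2) = 4*(-7/16 - 5/2) = 4*(-47/16) = -47/4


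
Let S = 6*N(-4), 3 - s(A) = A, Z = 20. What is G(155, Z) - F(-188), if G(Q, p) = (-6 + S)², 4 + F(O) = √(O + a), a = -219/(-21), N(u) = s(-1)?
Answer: 328 - I*√8701/7 ≈ 328.0 - 13.326*I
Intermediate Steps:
s(A) = 3 - A
N(u) = 4 (N(u) = 3 - 1*(-1) = 3 + 1 = 4)
a = 73/7 (a = -219*(-1/21) = 73/7 ≈ 10.429)
S = 24 (S = 6*4 = 24)
F(O) = -4 + √(73/7 + O) (F(O) = -4 + √(O + 73/7) = -4 + √(73/7 + O))
G(Q, p) = 324 (G(Q, p) = (-6 + 24)² = 18² = 324)
G(155, Z) - F(-188) = 324 - (-4 + √(511 + 49*(-188))/7) = 324 - (-4 + √(511 - 9212)/7) = 324 - (-4 + √(-8701)/7) = 324 - (-4 + (I*√8701)/7) = 324 - (-4 + I*√8701/7) = 324 + (4 - I*√8701/7) = 328 - I*√8701/7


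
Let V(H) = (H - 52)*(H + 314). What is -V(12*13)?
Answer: -48880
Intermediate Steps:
V(H) = (-52 + H)*(314 + H)
-V(12*13) = -(-16328 + (12*13)² + 262*(12*13)) = -(-16328 + 156² + 262*156) = -(-16328 + 24336 + 40872) = -1*48880 = -48880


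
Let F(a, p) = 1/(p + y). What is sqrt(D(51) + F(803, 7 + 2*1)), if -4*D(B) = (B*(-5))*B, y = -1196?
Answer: sqrt(18323637097)/2374 ≈ 57.020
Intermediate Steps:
D(B) = 5*B**2/4 (D(B) = -B*(-5)*B/4 = -(-5*B)*B/4 = -(-5)*B**2/4 = 5*B**2/4)
F(a, p) = 1/(-1196 + p) (F(a, p) = 1/(p - 1196) = 1/(-1196 + p))
sqrt(D(51) + F(803, 7 + 2*1)) = sqrt((5/4)*51**2 + 1/(-1196 + (7 + 2*1))) = sqrt((5/4)*2601 + 1/(-1196 + (7 + 2))) = sqrt(13005/4 + 1/(-1196 + 9)) = sqrt(13005/4 + 1/(-1187)) = sqrt(13005/4 - 1/1187) = sqrt(15436931/4748) = sqrt(18323637097)/2374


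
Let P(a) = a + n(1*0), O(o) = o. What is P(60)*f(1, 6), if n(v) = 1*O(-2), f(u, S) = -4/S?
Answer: -116/3 ≈ -38.667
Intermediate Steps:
n(v) = -2 (n(v) = 1*(-2) = -2)
P(a) = -2 + a (P(a) = a - 2 = -2 + a)
P(60)*f(1, 6) = (-2 + 60)*(-4/6) = 58*(-4*1/6) = 58*(-2/3) = -116/3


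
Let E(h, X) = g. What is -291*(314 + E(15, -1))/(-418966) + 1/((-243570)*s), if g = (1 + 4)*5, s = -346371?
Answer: 2080645135699999/8836577865764505 ≈ 0.23546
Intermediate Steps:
g = 25 (g = 5*5 = 25)
E(h, X) = 25
-291*(314 + E(15, -1))/(-418966) + 1/((-243570)*s) = -291*(314 + 25)/(-418966) + 1/(-243570*(-346371)) = -291*339*(-1/418966) - 1/243570*(-1/346371) = -98649*(-1/418966) + 1/84365584470 = 98649/418966 + 1/84365584470 = 2080645135699999/8836577865764505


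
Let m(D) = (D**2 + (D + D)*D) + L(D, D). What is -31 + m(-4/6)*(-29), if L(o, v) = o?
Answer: -151/3 ≈ -50.333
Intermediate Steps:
m(D) = D + 3*D**2 (m(D) = (D**2 + (D + D)*D) + D = (D**2 + (2*D)*D) + D = (D**2 + 2*D**2) + D = 3*D**2 + D = D + 3*D**2)
-31 + m(-4/6)*(-29) = -31 + ((-4/6)*(1 + 3*(-4/6)))*(-29) = -31 + ((-4*1/6)*(1 + 3*(-4*1/6)))*(-29) = -31 - 2*(1 + 3*(-2/3))/3*(-29) = -31 - 2*(1 - 2)/3*(-29) = -31 - 2/3*(-1)*(-29) = -31 + (2/3)*(-29) = -31 - 58/3 = -151/3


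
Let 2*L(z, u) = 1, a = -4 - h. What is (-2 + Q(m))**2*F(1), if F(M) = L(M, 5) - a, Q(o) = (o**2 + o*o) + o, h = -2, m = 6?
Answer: 14440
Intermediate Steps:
Q(o) = o + 2*o**2 (Q(o) = (o**2 + o**2) + o = 2*o**2 + o = o + 2*o**2)
a = -2 (a = -4 - 1*(-2) = -4 + 2 = -2)
L(z, u) = 1/2 (L(z, u) = (1/2)*1 = 1/2)
F(M) = 5/2 (F(M) = 1/2 - 1*(-2) = 1/2 + 2 = 5/2)
(-2 + Q(m))**2*F(1) = (-2 + 6*(1 + 2*6))**2*(5/2) = (-2 + 6*(1 + 12))**2*(5/2) = (-2 + 6*13)**2*(5/2) = (-2 + 78)**2*(5/2) = 76**2*(5/2) = 5776*(5/2) = 14440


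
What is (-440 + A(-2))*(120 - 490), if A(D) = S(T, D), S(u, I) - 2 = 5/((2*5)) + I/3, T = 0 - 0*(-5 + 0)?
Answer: 486365/3 ≈ 1.6212e+5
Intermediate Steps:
T = 0 (T = 0 - 0*(-5) = 0 - 1*0 = 0 + 0 = 0)
S(u, I) = 5/2 + I/3 (S(u, I) = 2 + (5/((2*5)) + I/3) = 2 + (5/10 + I*(1/3)) = 2 + (5*(1/10) + I/3) = 2 + (1/2 + I/3) = 5/2 + I/3)
A(D) = 5/2 + D/3
(-440 + A(-2))*(120 - 490) = (-440 + (5/2 + (1/3)*(-2)))*(120 - 490) = (-440 + (5/2 - 2/3))*(-370) = (-440 + 11/6)*(-370) = -2629/6*(-370) = 486365/3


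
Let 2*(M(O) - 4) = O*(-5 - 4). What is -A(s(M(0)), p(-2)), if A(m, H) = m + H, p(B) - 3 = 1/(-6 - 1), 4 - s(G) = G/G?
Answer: -41/7 ≈ -5.8571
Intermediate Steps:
M(O) = 4 - 9*O/2 (M(O) = 4 + (O*(-5 - 4))/2 = 4 + (O*(-9))/2 = 4 + (-9*O)/2 = 4 - 9*O/2)
s(G) = 3 (s(G) = 4 - G/G = 4 - 1*1 = 4 - 1 = 3)
p(B) = 20/7 (p(B) = 3 + 1/(-6 - 1) = 3 + 1/(-7) = 3 - ⅐ = 20/7)
A(m, H) = H + m
-A(s(M(0)), p(-2)) = -(20/7 + 3) = -1*41/7 = -41/7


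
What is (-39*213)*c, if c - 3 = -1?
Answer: -16614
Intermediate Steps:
c = 2 (c = 3 - 1 = 2)
(-39*213)*c = -39*213*2 = -8307*2 = -16614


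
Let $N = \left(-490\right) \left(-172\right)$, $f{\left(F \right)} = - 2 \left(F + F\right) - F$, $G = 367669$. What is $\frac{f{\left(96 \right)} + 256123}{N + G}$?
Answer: $\frac{255643}{451949} \approx 0.56565$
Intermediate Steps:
$f{\left(F \right)} = - 5 F$ ($f{\left(F \right)} = - 2 \cdot 2 F - F = - 4 F - F = - 5 F$)
$N = 84280$
$\frac{f{\left(96 \right)} + 256123}{N + G} = \frac{\left(-5\right) 96 + 256123}{84280 + 367669} = \frac{-480 + 256123}{451949} = 255643 \cdot \frac{1}{451949} = \frac{255643}{451949}$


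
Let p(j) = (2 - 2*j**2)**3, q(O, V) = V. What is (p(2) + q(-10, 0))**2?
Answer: 46656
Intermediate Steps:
(p(2) + q(-10, 0))**2 = (-8*(-1 + 2**2)**3 + 0)**2 = (-8*(-1 + 4)**3 + 0)**2 = (-8*3**3 + 0)**2 = (-8*27 + 0)**2 = (-216 + 0)**2 = (-216)**2 = 46656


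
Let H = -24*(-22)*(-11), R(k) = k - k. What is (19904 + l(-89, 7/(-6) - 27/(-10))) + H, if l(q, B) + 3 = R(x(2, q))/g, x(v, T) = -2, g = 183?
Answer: 14093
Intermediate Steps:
R(k) = 0
l(q, B) = -3 (l(q, B) = -3 + 0/183 = -3 + 0*(1/183) = -3 + 0 = -3)
H = -5808 (H = 528*(-11) = -5808)
(19904 + l(-89, 7/(-6) - 27/(-10))) + H = (19904 - 3) - 5808 = 19901 - 5808 = 14093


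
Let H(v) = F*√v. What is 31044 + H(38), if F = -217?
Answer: 31044 - 217*√38 ≈ 29706.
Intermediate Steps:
H(v) = -217*√v
31044 + H(38) = 31044 - 217*√38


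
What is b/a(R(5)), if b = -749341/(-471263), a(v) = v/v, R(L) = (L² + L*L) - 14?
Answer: 749341/471263 ≈ 1.5901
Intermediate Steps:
R(L) = -14 + 2*L² (R(L) = (L² + L²) - 14 = 2*L² - 14 = -14 + 2*L²)
a(v) = 1
b = 749341/471263 (b = -749341*(-1/471263) = 749341/471263 ≈ 1.5901)
b/a(R(5)) = (749341/471263)/1 = (749341/471263)*1 = 749341/471263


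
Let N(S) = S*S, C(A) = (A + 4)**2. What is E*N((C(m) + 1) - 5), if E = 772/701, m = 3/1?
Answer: 1563300/701 ≈ 2230.1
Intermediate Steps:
m = 3 (m = 3*1 = 3)
C(A) = (4 + A)**2
N(S) = S**2
E = 772/701 (E = 772*(1/701) = 772/701 ≈ 1.1013)
E*N((C(m) + 1) - 5) = 772*(((4 + 3)**2 + 1) - 5)**2/701 = 772*((7**2 + 1) - 5)**2/701 = 772*((49 + 1) - 5)**2/701 = 772*(50 - 5)**2/701 = (772/701)*45**2 = (772/701)*2025 = 1563300/701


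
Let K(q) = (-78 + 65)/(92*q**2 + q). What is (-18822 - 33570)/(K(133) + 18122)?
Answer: -85269080232/29493935549 ≈ -2.8911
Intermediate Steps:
K(q) = -13/(q + 92*q**2)
(-18822 - 33570)/(K(133) + 18122) = (-18822 - 33570)/(-13/(133*(1 + 92*133)) + 18122) = -52392/(-13*1/133/(1 + 12236) + 18122) = -52392/(-13*1/133/12237 + 18122) = -52392/(-13*1/133*1/12237 + 18122) = -52392/(-13/1627521 + 18122) = -52392/29493935549/1627521 = -52392*1627521/29493935549 = -85269080232/29493935549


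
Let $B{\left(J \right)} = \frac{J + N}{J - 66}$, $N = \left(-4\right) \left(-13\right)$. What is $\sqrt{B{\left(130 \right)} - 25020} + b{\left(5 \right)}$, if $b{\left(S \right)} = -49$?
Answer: $-49 + \frac{i \sqrt{1601098}}{8} \approx -49.0 + 158.17 i$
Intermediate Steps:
$N = 52$
$B{\left(J \right)} = \frac{52 + J}{-66 + J}$ ($B{\left(J \right)} = \frac{J + 52}{J - 66} = \frac{52 + J}{-66 + J}$)
$\sqrt{B{\left(130 \right)} - 25020} + b{\left(5 \right)} = \sqrt{\frac{52 + 130}{-66 + 130} - 25020} - 49 = \sqrt{\frac{1}{64} \cdot 182 - 25020} - 49 = \sqrt{\frac{91}{32} - 25020} - 49 = \sqrt{- \frac{800549}{32}} - 49 = \frac{i \sqrt{1601098}}{8} - 49 = -49 + \frac{i \sqrt{1601098}}{8}$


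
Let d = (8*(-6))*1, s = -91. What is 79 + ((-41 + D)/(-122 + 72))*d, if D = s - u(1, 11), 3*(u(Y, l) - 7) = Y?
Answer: -1369/25 ≈ -54.760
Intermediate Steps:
u(Y, l) = 7 + Y/3
D = -295/3 (D = -91 - (7 + (⅓)*1) = -91 - (7 + ⅓) = -91 - 1*22/3 = -91 - 22/3 = -295/3 ≈ -98.333)
d = -48 (d = -48*1 = -48)
79 + ((-41 + D)/(-122 + 72))*d = 79 + ((-41 - 295/3)/(-122 + 72))*(-48) = 79 - 418/3/(-50)*(-48) = 79 - 418/3*(-1/50)*(-48) = 79 + (209/75)*(-48) = 79 - 3344/25 = -1369/25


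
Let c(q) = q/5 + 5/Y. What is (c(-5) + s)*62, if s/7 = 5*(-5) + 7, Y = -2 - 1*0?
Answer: -8029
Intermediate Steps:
Y = -2 (Y = -2 + 0 = -2)
c(q) = -5/2 + q/5 (c(q) = q/5 + 5/(-2) = q*(⅕) + 5*(-½) = q/5 - 5/2 = -5/2 + q/5)
s = -126 (s = 7*(5*(-5) + 7) = 7*(-25 + 7) = 7*(-18) = -126)
(c(-5) + s)*62 = ((-5/2 + (⅕)*(-5)) - 126)*62 = ((-5/2 - 1) - 126)*62 = (-7/2 - 126)*62 = -259/2*62 = -8029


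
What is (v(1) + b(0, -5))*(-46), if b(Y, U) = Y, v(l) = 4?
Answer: -184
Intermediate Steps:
(v(1) + b(0, -5))*(-46) = (4 + 0)*(-46) = 4*(-46) = -184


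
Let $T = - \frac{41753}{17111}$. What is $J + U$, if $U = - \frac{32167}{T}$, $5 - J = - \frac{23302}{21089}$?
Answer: $\frac{11612962299284}{880529017} \approx 13189.0$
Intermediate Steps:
$T = - \frac{41753}{17111}$ ($T = \left(-41753\right) \frac{1}{17111} = - \frac{41753}{17111} \approx -2.4401$)
$J = \frac{128747}{21089}$ ($J = 5 - - \frac{23302}{21089} = 5 + \frac{23302}{21089} = \frac{128747}{21089} \approx 6.1049$)
$U = \frac{550409537}{41753}$ ($U = - \frac{32167}{- \frac{41753}{17111}} = \left(-32167\right) \left(- \frac{17111}{41753}\right) = \frac{550409537}{41753} \approx 13183.0$)
$J + U = \frac{128747}{21089} + \frac{550409537}{41753} = \frac{11612962299284}{880529017}$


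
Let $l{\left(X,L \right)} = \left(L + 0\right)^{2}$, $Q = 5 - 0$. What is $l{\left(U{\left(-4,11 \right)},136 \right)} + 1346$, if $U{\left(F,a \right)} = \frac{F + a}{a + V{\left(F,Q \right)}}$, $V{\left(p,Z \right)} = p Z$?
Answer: $19842$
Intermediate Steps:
$Q = 5$ ($Q = 5 + 0 = 5$)
$V{\left(p,Z \right)} = Z p$
$U{\left(F,a \right)} = \frac{F + a}{a + 5 F}$
$l{\left(X,L \right)} = L^{2}$
$l{\left(U{\left(-4,11 \right)},136 \right)} + 1346 = 136^{2} + 1346 = 18496 + 1346 = 19842$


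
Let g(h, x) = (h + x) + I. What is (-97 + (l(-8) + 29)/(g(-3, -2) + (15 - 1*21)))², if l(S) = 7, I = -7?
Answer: 9801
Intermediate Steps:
g(h, x) = -7 + h + x (g(h, x) = (h + x) - 7 = -7 + h + x)
(-97 + (l(-8) + 29)/(g(-3, -2) + (15 - 1*21)))² = (-97 + (7 + 29)/((-7 - 3 - 2) + (15 - 1*21)))² = (-97 + 36/(-12 + (15 - 21)))² = (-97 + 36/(-12 - 6))² = (-97 + 36/(-18))² = (-97 + 36*(-1/18))² = (-97 - 2)² = (-99)² = 9801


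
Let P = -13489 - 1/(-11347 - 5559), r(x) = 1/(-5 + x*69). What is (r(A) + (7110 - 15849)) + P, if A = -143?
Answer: -1854882503165/83448016 ≈ -22228.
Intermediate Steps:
r(x) = 1/(-5 + 69*x)
P = -228045033/16906 (P = -13489 - 1/(-16906) = -13489 - 1*(-1/16906) = -13489 + 1/16906 = -228045033/16906 ≈ -13489.)
(r(A) + (7110 - 15849)) + P = (1/(-5 + 69*(-143)) + (7110 - 15849)) - 228045033/16906 = (1/(-5 - 9867) - 8739) - 228045033/16906 = (1/(-9872) - 8739) - 228045033/16906 = (-1/9872 - 8739) - 228045033/16906 = -86271409/9872 - 228045033/16906 = -1854882503165/83448016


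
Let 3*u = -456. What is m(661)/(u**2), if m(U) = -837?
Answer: -837/23104 ≈ -0.036227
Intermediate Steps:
u = -152 (u = (1/3)*(-456) = -152)
m(661)/(u**2) = -837/((-152)**2) = -837/23104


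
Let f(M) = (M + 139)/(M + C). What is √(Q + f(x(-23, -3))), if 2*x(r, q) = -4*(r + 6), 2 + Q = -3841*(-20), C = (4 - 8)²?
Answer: √7682146/10 ≈ 277.17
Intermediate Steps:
C = 16 (C = (-4)² = 16)
Q = 76818 (Q = -2 - 3841*(-20) = -2 + 76820 = 76818)
x(r, q) = -12 - 2*r (x(r, q) = (-4*(r + 6))/2 = (-4*(6 + r))/2 = (-24 - 4*r)/2 = -12 - 2*r)
f(M) = (139 + M)/(16 + M) (f(M) = (M + 139)/(M + 16) = (139 + M)/(16 + M))
√(Q + f(x(-23, -3))) = √(76818 + (139 + (-12 - 2*(-23)))/(16 + (-12 - 2*(-23)))) = √(76818 + (139 + (-12 + 46))/(16 + (-12 + 46))) = √(76818 + (139 + 34)/(16 + 34)) = √(76818 + 173/50) = √(3841073/50) = √7682146/10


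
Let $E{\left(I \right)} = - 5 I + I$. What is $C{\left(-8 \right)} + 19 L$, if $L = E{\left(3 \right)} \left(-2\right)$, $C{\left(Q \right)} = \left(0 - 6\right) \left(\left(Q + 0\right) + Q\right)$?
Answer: $552$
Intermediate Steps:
$C{\left(Q \right)} = - 12 Q$ ($C{\left(Q \right)} = - 6 \left(Q + Q\right) = - 6 \cdot 2 Q = - 12 Q$)
$E{\left(I \right)} = - 4 I$
$L = 24$ ($L = \left(-4\right) 3 \left(-2\right) = \left(-12\right) \left(-2\right) = 24$)
$C{\left(-8 \right)} + 19 L = \left(-12\right) \left(-8\right) + 19 \cdot 24 = 96 + 456 = 552$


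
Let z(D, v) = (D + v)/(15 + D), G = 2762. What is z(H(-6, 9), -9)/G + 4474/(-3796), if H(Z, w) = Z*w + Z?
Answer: -23158814/19658535 ≈ -1.1781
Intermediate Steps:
H(Z, w) = Z + Z*w
z(D, v) = (D + v)/(15 + D)
z(H(-6, 9), -9)/G + 4474/(-3796) = ((-6*(1 + 9) - 9)/(15 - 6*(1 + 9)))/2762 + 4474/(-3796) = ((-6*10 - 9)/(15 - 6*10))*(1/2762) + 4474*(-1/3796) = ((-60 - 9)/(15 - 60))*(1/2762) - 2237/1898 = (-69/(-45))*(1/2762) - 2237/1898 = -1/45*(-69)*(1/2762) - 2237/1898 = (23/15)*(1/2762) - 2237/1898 = 23/41430 - 2237/1898 = -23158814/19658535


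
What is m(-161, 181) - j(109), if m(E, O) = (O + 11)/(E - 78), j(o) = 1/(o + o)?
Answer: -42095/52102 ≈ -0.80793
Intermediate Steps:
j(o) = 1/(2*o)
m(E, O) = (11 + O)/(-78 + E)
m(-161, 181) - j(109) = (11 + 181)/(-78 - 161) - 1/(2*109) = 192/(-239) - 1/(2*109) = -1/239*192 - 1*1/218 = -192/239 - 1/218 = -42095/52102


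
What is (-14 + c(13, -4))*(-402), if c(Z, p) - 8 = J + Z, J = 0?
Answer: -2814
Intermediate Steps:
c(Z, p) = 8 + Z (c(Z, p) = 8 + (0 + Z) = 8 + Z)
(-14 + c(13, -4))*(-402) = (-14 + (8 + 13))*(-402) = (-14 + 21)*(-402) = 7*(-402) = -2814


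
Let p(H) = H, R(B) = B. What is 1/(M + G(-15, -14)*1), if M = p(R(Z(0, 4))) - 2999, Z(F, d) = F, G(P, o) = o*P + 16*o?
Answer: -1/3013 ≈ -0.00033189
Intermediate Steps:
G(P, o) = 16*o + P*o (G(P, o) = P*o + 16*o = 16*o + P*o)
M = -2999 (M = 0 - 2999 = -2999)
1/(M + G(-15, -14)*1) = 1/(-2999 - 14*(16 - 15)*1) = 1/(-2999 - 14*1*1) = 1/(-2999 - 14*1) = 1/(-2999 - 14) = 1/(-3013) = -1/3013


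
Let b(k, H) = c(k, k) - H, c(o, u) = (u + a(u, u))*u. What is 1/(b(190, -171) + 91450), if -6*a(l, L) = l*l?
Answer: -3/3046337 ≈ -9.8479e-7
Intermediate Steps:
a(l, L) = -l²/6 (a(l, L) = -l*l/6 = -l²/6)
c(o, u) = u*(u - u²/6) (c(o, u) = (u - u²/6)*u = u*(u - u²/6))
b(k, H) = -H + k²*(6 - k)/6 (b(k, H) = k²*(6 - k)/6 - H = -H + k²*(6 - k)/6)
1/(b(190, -171) + 91450) = 1/((190² - 1*(-171) - ⅙*190³) + 91450) = 1/((36100 + 171 - ⅙*6859000) + 91450) = 1/((36100 + 171 - 3429500/3) + 91450) = 1/(-3320687/3 + 91450) = 1/(-3046337/3) = -3/3046337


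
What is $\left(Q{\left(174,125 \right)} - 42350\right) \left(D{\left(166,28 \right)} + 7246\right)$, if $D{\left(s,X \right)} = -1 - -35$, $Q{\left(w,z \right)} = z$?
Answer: $-307398000$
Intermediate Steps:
$D{\left(s,X \right)} = 34$ ($D{\left(s,X \right)} = -1 + 35 = 34$)
$\left(Q{\left(174,125 \right)} - 42350\right) \left(D{\left(166,28 \right)} + 7246\right) = \left(125 - 42350\right) \left(34 + 7246\right) = \left(-42225\right) 7280 = -307398000$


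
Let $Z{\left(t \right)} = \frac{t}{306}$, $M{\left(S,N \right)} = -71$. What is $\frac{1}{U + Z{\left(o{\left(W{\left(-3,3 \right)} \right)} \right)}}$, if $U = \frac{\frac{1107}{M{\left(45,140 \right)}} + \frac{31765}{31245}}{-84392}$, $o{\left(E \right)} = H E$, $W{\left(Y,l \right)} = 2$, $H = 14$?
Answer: $\frac{477397716642}{43765900091} \approx 10.908$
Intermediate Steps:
$o{\left(E \right)} = 14 E$
$Z{\left(t \right)} = \frac{t}{306}$ ($Z{\left(t \right)} = t \frac{1}{306} = \frac{t}{306}$)
$U = \frac{1616645}{9360739542}$ ($U = \frac{\frac{1107}{-71} + \frac{31765}{31245}}{-84392} = \left(1107 \left(- \frac{1}{71}\right) + 31765 \cdot \frac{1}{31245}\right) \left(- \frac{1}{84392}\right) = \left(- \frac{1107}{71} + \frac{6353}{6249}\right) \left(- \frac{1}{84392}\right) = \left(- \frac{6466580}{443679}\right) \left(- \frac{1}{84392}\right) = \frac{1616645}{9360739542} \approx 0.0001727$)
$\frac{1}{U + Z{\left(o{\left(W{\left(-3,3 \right)} \right)} \right)}} = \frac{1}{\frac{1616645}{9360739542} + \frac{14 \cdot 2}{306}} = \frac{1}{\frac{1616645}{9360739542} + \frac{1}{306} \cdot 28} = \frac{1}{\frac{1616645}{9360739542} + \frac{14}{153}} = \frac{1}{\frac{43765900091}{477397716642}} = \frac{477397716642}{43765900091}$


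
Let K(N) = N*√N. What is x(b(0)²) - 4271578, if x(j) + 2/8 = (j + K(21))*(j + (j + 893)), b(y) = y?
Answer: -17086313/4 + 18753*√21 ≈ -4.1856e+6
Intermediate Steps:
K(N) = N^(3/2)
x(j) = -¼ + (893 + 2*j)*(j + 21*√21) (x(j) = -¼ + (j + 21^(3/2))*(j + (j + 893)) = -¼ + (j + 21*√21)*(j + (893 + j)) = -¼ + (j + 21*√21)*(893 + 2*j) = -¼ + (893 + 2*j)*(j + 21*√21))
x(b(0)²) - 4271578 = (-¼ + 2*(0²)² + 893*0² + 18753*√21 + 42*0²*√21) - 4271578 = (-¼ + 2*0² + 893*0 + 18753*√21 + 42*0*√21) - 4271578 = (-¼ + 2*0 + 0 + 18753*√21 + 0) - 4271578 = (-¼ + 0 + 0 + 18753*√21 + 0) - 4271578 = (-¼ + 18753*√21) - 4271578 = -17086313/4 + 18753*√21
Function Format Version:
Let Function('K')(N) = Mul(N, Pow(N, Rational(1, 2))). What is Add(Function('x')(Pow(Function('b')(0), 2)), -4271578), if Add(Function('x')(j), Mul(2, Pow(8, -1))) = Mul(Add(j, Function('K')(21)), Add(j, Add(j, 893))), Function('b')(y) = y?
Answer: Add(Rational(-17086313, 4), Mul(18753, Pow(21, Rational(1, 2)))) ≈ -4.1856e+6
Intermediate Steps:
Function('K')(N) = Pow(N, Rational(3, 2))
Function('x')(j) = Add(Rational(-1, 4), Mul(Add(893, Mul(2, j)), Add(j, Mul(21, Pow(21, Rational(1, 2)))))) (Function('x')(j) = Add(Rational(-1, 4), Mul(Add(j, Pow(21, Rational(3, 2))), Add(j, Add(j, 893)))) = Add(Rational(-1, 4), Mul(Add(j, Mul(21, Pow(21, Rational(1, 2)))), Add(j, Add(893, j)))) = Add(Rational(-1, 4), Mul(Add(j, Mul(21, Pow(21, Rational(1, 2)))), Add(893, Mul(2, j)))) = Add(Rational(-1, 4), Mul(Add(893, Mul(2, j)), Add(j, Mul(21, Pow(21, Rational(1, 2)))))))
Add(Function('x')(Pow(Function('b')(0), 2)), -4271578) = Add(Add(Rational(-1, 4), Mul(2, Pow(Pow(0, 2), 2)), Mul(893, Pow(0, 2)), Mul(18753, Pow(21, Rational(1, 2))), Mul(42, Pow(0, 2), Pow(21, Rational(1, 2)))), -4271578) = Add(Add(Rational(-1, 4), Mul(2, Pow(0, 2)), Mul(893, 0), Mul(18753, Pow(21, Rational(1, 2))), Mul(42, 0, Pow(21, Rational(1, 2)))), -4271578) = Add(Add(Rational(-1, 4), Mul(2, 0), 0, Mul(18753, Pow(21, Rational(1, 2))), 0), -4271578) = Add(Add(Rational(-1, 4), 0, 0, Mul(18753, Pow(21, Rational(1, 2))), 0), -4271578) = Add(Add(Rational(-1, 4), Mul(18753, Pow(21, Rational(1, 2)))), -4271578) = Add(Rational(-17086313, 4), Mul(18753, Pow(21, Rational(1, 2))))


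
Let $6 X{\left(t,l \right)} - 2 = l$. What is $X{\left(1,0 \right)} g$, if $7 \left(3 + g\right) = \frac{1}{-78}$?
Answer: $- \frac{1639}{1638} \approx -1.0006$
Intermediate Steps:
$X{\left(t,l \right)} = \frac{1}{3} + \frac{l}{6}$
$g = - \frac{1639}{546}$ ($g = -3 + \frac{1}{7 \left(-78\right)} = -3 + \frac{1}{7} \left(- \frac{1}{78}\right) = -3 - \frac{1}{546} = - \frac{1639}{546} \approx -3.0018$)
$X{\left(1,0 \right)} g = \left(\frac{1}{3} + \frac{1}{6} \cdot 0\right) \left(- \frac{1639}{546}\right) = \left(\frac{1}{3} + 0\right) \left(- \frac{1639}{546}\right) = \frac{1}{3} \left(- \frac{1639}{546}\right) = - \frac{1639}{1638}$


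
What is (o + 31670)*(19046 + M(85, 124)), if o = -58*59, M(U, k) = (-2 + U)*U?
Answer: 737301048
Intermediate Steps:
M(U, k) = U*(-2 + U)
o = -3422
(o + 31670)*(19046 + M(85, 124)) = (-3422 + 31670)*(19046 + 85*(-2 + 85)) = 28248*(19046 + 85*83) = 28248*(19046 + 7055) = 28248*26101 = 737301048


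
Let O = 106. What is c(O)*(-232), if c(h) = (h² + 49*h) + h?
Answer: -3836352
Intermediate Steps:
c(h) = h² + 50*h
c(O)*(-232) = (106*(50 + 106))*(-232) = (106*156)*(-232) = 16536*(-232) = -3836352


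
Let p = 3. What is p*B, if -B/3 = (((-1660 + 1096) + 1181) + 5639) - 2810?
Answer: -31014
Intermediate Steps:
B = -10338 (B = -3*((((-1660 + 1096) + 1181) + 5639) - 2810) = -3*(((-564 + 1181) + 5639) - 2810) = -3*((617 + 5639) - 2810) = -3*(6256 - 2810) = -3*3446 = -10338)
p*B = 3*(-10338) = -31014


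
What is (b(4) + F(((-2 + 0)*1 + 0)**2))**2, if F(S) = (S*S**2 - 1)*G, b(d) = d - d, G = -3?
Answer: 35721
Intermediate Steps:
b(d) = 0
F(S) = 3 - 3*S**3 (F(S) = (S*S**2 - 1)*(-3) = (S**3 - 1)*(-3) = (-1 + S**3)*(-3) = 3 - 3*S**3)
(b(4) + F(((-2 + 0)*1 + 0)**2))**2 = (0 + (3 - 3*((-2 + 0)*1 + 0)**6))**2 = (0 + (3 - 3*(-2*1 + 0)**6))**2 = (0 + (3 - 3*(-2 + 0)**6))**2 = (0 + (3 - 3*((-2)**2)**3))**2 = (0 + (3 - 3*4**3))**2 = (0 + (3 - 3*64))**2 = (0 + (3 - 192))**2 = (0 - 189)**2 = (-189)**2 = 35721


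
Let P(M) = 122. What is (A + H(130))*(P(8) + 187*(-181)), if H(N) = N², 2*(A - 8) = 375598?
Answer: -6903743575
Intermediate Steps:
A = 187807 (A = 8 + (½)*375598 = 8 + 187799 = 187807)
(A + H(130))*(P(8) + 187*(-181)) = (187807 + 130²)*(122 + 187*(-181)) = (187807 + 16900)*(122 - 33847) = 204707*(-33725) = -6903743575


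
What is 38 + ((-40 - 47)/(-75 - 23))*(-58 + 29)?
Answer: 1201/98 ≈ 12.255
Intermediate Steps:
38 + ((-40 - 47)/(-75 - 23))*(-58 + 29) = 38 - 87/(-98)*(-29) = 38 - 87*(-1/98)*(-29) = 38 + (87/98)*(-29) = 38 - 2523/98 = 1201/98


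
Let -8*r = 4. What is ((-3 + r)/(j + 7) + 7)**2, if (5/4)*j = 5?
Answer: 21609/484 ≈ 44.647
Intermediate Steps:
r = -1/2 (r = -1/8*4 = -1/2 ≈ -0.50000)
j = 4 (j = (4/5)*5 = 4)
((-3 + r)/(j + 7) + 7)**2 = ((-3 - 1/2)/(4 + 7) + 7)**2 = (-7/2/11 + 7)**2 = (-7/2*1/11 + 7)**2 = (-7/22 + 7)**2 = (147/22)**2 = 21609/484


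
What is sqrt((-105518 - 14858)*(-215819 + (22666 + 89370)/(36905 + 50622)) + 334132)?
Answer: 2*sqrt(49757286570328055983)/87527 ≈ 1.6118e+5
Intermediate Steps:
sqrt((-105518 - 14858)*(-215819 + (22666 + 89370)/(36905 + 50622)) + 334132) = sqrt(-120376*(-215819 + 112036/87527) + 334132) = sqrt(-120376*(-18889877577/87527) + 334132) = sqrt(2273887903208952/87527 + 334132) = sqrt(2273917148780516/87527) = 2*sqrt(49757286570328055983)/87527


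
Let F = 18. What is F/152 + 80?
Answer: 6089/76 ≈ 80.118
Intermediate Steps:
F/152 + 80 = 18/152 + 80 = (1/152)*18 + 80 = 9/76 + 80 = 6089/76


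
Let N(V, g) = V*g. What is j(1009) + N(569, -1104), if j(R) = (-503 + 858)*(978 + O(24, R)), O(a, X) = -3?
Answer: -282051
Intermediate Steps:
j(R) = 346125 (j(R) = (-503 + 858)*(978 - 3) = 355*975 = 346125)
j(1009) + N(569, -1104) = 346125 + 569*(-1104) = 346125 - 628176 = -282051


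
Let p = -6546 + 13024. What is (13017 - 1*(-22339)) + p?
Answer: 41834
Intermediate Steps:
p = 6478
(13017 - 1*(-22339)) + p = (13017 - 1*(-22339)) + 6478 = (13017 + 22339) + 6478 = 35356 + 6478 = 41834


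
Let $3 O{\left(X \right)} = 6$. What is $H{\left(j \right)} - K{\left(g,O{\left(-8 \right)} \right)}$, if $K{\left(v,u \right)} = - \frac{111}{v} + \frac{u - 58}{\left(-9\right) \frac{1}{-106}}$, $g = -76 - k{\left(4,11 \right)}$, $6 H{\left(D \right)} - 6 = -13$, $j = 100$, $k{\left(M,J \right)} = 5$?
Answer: $\frac{35479}{54} \approx 657.02$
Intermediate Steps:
$O{\left(X \right)} = 2$ ($O{\left(X \right)} = \frac{1}{3} \cdot 6 = 2$)
$H{\left(D \right)} = - \frac{7}{6}$ ($H{\left(D \right)} = 1 + \frac{1}{6} \left(-13\right) = 1 - \frac{13}{6} = - \frac{7}{6}$)
$g = -81$ ($g = -76 - 5 = -81$)
$K{\left(v,u \right)} = - \frac{6148}{9} - \frac{111}{v} + \frac{106 u}{9}$ ($K{\left(v,u \right)} = - \frac{111}{v} + \frac{-58 + u}{\left(-9\right) \left(- \frac{1}{106}\right)} = - \frac{111}{v} + \frac{-58 + u}{\frac{9}{106}} = - \frac{111}{v} + \left(-58 + u\right) \frac{106}{9} = - \frac{111}{v} + \left(- \frac{6148}{9} + \frac{106 u}{9}\right) = - \frac{6148}{9} - \frac{111}{v} + \frac{106 u}{9}$)
$H{\left(j \right)} - K{\left(g,O{\left(-8 \right)} \right)} = - \frac{7}{6} - \frac{-999 + 106 \left(-81\right) \left(-58 + 2\right)}{9 \left(-81\right)} = - \frac{7}{6} - \frac{1}{9} \left(- \frac{1}{81}\right) \left(-999 + 106 \left(-81\right) \left(-56\right)\right) = - \frac{7}{6} - \frac{1}{9} \left(- \frac{1}{81}\right) \left(-999 + 480816\right) = - \frac{7}{6} - \frac{1}{9} \left(- \frac{1}{81}\right) 479817 = - \frac{7}{6} - - \frac{17771}{27} = - \frac{7}{6} + \frac{17771}{27} = \frac{35479}{54}$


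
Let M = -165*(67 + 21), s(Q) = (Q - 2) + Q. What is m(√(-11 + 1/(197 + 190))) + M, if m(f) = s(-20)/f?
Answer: -14520 + 9*I*√11438/76 ≈ -14520.0 + 12.665*I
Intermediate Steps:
s(Q) = -2 + 2*Q (s(Q) = (-2 + Q) + Q = -2 + 2*Q)
M = -14520 (M = -165*88 = -14520)
m(f) = -42/f (m(f) = (-2 + 2*(-20))/f = (-2 - 40)/f = -42/f)
m(√(-11 + 1/(197 + 190))) + M = -42/√(-11 + 1/(197 + 190)) - 14520 = -42/√(-11 + 1/387) - 14520 = -42*(-3*I*√11438/1064) - 14520 = -(-9)*I*√11438/76 - 14520 = 9*I*√11438/76 - 14520 = -14520 + 9*I*√11438/76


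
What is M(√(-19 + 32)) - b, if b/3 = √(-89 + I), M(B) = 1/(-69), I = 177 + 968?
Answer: -1/69 - 12*√66 ≈ -97.503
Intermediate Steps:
I = 1145
M(B) = -1/69
b = 12*√66 (b = 3*√(-89 + 1145) = 3*√1056 = 3*(4*√66) = 12*√66 ≈ 97.489)
M(√(-19 + 32)) - b = -1/69 - 12*√66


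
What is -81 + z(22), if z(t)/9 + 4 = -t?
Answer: -315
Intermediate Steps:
z(t) = -36 - 9*t (z(t) = -36 + 9*(-t) = -36 - 9*t)
-81 + z(22) = -81 + (-36 - 9*22) = -81 + (-36 - 198) = -81 - 234 = -315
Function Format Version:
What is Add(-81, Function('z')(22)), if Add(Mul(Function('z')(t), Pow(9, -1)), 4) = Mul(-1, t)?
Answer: -315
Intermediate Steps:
Function('z')(t) = Add(-36, Mul(-9, t)) (Function('z')(t) = Add(-36, Mul(9, Mul(-1, t))) = Add(-36, Mul(-9, t)))
Add(-81, Function('z')(22)) = Add(-81, Add(-36, Mul(-9, 22))) = Add(-81, Add(-36, -198)) = Add(-81, -234) = -315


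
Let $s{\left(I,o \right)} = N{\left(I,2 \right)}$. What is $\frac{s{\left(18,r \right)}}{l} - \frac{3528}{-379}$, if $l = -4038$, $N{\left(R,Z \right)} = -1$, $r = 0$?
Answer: $\frac{14246443}{1530402} \approx 9.309$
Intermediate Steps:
$s{\left(I,o \right)} = -1$
$\frac{s{\left(18,r \right)}}{l} - \frac{3528}{-379} = - \frac{1}{-4038} - \frac{3528}{-379} = \left(-1\right) \left(- \frac{1}{4038}\right) - - \frac{3528}{379} = \frac{1}{4038} + \frac{3528}{379} = \frac{14246443}{1530402}$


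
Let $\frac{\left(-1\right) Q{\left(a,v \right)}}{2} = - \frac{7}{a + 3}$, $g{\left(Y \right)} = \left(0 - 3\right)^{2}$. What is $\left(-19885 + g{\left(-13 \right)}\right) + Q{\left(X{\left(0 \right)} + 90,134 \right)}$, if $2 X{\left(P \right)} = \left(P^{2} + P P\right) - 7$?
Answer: $- \frac{3557776}{179} \approx -19876.0$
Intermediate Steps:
$X{\left(P \right)} = - \frac{7}{2} + P^{2}$ ($X{\left(P \right)} = \frac{\left(P^{2} + P P\right) - 7}{2} = \frac{\left(P^{2} + P^{2}\right) - 7}{2} = \frac{2 P^{2} - 7}{2} = \frac{-7 + 2 P^{2}}{2} = - \frac{7}{2} + P^{2}$)
$g{\left(Y \right)} = 9$ ($g{\left(Y \right)} = \left(-3\right)^{2} = 9$)
$Q{\left(a,v \right)} = \frac{14}{3 + a}$ ($Q{\left(a,v \right)} = - 2 \left(- \frac{7}{a + 3}\right) = - 2 \left(- \frac{7}{3 + a}\right) = \frac{14}{3 + a}$)
$\left(-19885 + g{\left(-13 \right)}\right) + Q{\left(X{\left(0 \right)} + 90,134 \right)} = \left(-19885 + 9\right) + \frac{14}{3 + \left(\left(- \frac{7}{2} + 0^{2}\right) + 90\right)} = -19876 + \frac{14}{3 + \left(\left(- \frac{7}{2} + 0\right) + 90\right)} = -19876 + \frac{14}{3 + \left(- \frac{7}{2} + 90\right)} = -19876 + \frac{14}{3 + \frac{173}{2}} = -19876 + \frac{14}{\frac{179}{2}} = -19876 + 14 \cdot \frac{2}{179} = -19876 + \frac{28}{179} = - \frac{3557776}{179}$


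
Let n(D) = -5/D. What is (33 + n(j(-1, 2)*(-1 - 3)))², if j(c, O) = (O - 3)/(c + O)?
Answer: 16129/16 ≈ 1008.1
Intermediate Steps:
j(c, O) = (-3 + O)/(O + c)
(33 + n(j(-1, 2)*(-1 - 3)))² = (33 - 5*(2 - 1)/((-1 - 3)*(-3 + 2)))² = (33 - 5/((-1/1)*(-4)))² = (33 - 5/((1*(-1))*(-4)))² = (33 - 5/((-1*(-4))))² = (33 - 5/4)² = (127/4)² = 16129/16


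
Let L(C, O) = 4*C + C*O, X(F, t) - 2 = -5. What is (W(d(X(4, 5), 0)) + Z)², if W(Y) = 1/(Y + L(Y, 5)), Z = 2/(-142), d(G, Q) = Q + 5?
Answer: 441/12602500 ≈ 3.4993e-5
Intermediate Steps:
X(F, t) = -3 (X(F, t) = 2 - 5 = -3)
d(G, Q) = 5 + Q
Z = -1/71 (Z = 2*(-1/142) = -1/71 ≈ -0.014085)
W(Y) = 1/(10*Y) (W(Y) = 1/(Y + Y*(4 + 5)) = 1/(Y + Y*9) = 1/(Y + 9*Y) = 1/(10*Y))
(W(d(X(4, 5), 0)) + Z)² = (1/(10*(5 + 0)) - 1/71)² = ((⅒)/5 - 1/71)² = ((⅒)*(⅕) - 1/71)² = (1/50 - 1/71)² = (21/3550)² = 441/12602500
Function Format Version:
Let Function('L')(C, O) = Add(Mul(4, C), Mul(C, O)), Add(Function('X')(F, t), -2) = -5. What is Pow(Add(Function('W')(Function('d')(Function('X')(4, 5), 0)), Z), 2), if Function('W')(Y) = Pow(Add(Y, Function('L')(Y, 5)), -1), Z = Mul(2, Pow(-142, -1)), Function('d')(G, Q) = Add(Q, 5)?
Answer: Rational(441, 12602500) ≈ 3.4993e-5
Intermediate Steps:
Function('X')(F, t) = -3 (Function('X')(F, t) = Add(2, -5) = -3)
Function('d')(G, Q) = Add(5, Q)
Z = Rational(-1, 71) (Z = Mul(2, Rational(-1, 142)) = Rational(-1, 71) ≈ -0.014085)
Function('W')(Y) = Mul(Rational(1, 10), Pow(Y, -1)) (Function('W')(Y) = Pow(Add(Y, Mul(Y, Add(4, 5))), -1) = Pow(Add(Y, Mul(Y, 9)), -1) = Pow(Add(Y, Mul(9, Y)), -1) = Pow(Mul(10, Y), -1) = Mul(Rational(1, 10), Pow(Y, -1)))
Pow(Add(Function('W')(Function('d')(Function('X')(4, 5), 0)), Z), 2) = Pow(Add(Mul(Rational(1, 10), Pow(Add(5, 0), -1)), Rational(-1, 71)), 2) = Pow(Add(Mul(Rational(1, 10), Pow(5, -1)), Rational(-1, 71)), 2) = Pow(Add(Mul(Rational(1, 10), Rational(1, 5)), Rational(-1, 71)), 2) = Pow(Add(Rational(1, 50), Rational(-1, 71)), 2) = Pow(Rational(21, 3550), 2) = Rational(441, 12602500)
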